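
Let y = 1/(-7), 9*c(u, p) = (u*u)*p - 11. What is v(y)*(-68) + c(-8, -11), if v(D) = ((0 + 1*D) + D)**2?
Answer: -37483/441 ≈ -84.995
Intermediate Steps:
c(u, p) = -11/9 + p*u**2/9 (c(u, p) = ((u*u)*p - 11)/9 = (u**2*p - 11)/9 = (p*u**2 - 11)/9 = (-11 + p*u**2)/9 = -11/9 + p*u**2/9)
y = -1/7 ≈ -0.14286
v(D) = 4*D**2 (v(D) = ((0 + D) + D)**2 = (D + D)**2 = (2*D)**2 = 4*D**2)
v(y)*(-68) + c(-8, -11) = (4*(-1/7)**2)*(-68) + (-11/9 + (1/9)*(-11)*(-8)**2) = (4*(1/49))*(-68) + (-11/9 + (1/9)*(-11)*64) = (4/49)*(-68) + (-11/9 - 704/9) = -272/49 - 715/9 = -37483/441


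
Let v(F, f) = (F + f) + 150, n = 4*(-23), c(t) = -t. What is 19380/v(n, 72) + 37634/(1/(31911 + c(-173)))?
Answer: 15696842266/13 ≈ 1.2074e+9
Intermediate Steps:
n = -92
v(F, f) = 150 + F + f
19380/v(n, 72) + 37634/(1/(31911 + c(-173))) = 19380/(150 - 92 + 72) + 37634/(1/(31911 - 1*(-173))) = 19380/130 + 37634/(1/(31911 + 173)) = 19380*(1/130) + 37634/(1/32084) = 1938/13 + 37634/(1/32084) = 1938/13 + 37634*32084 = 1938/13 + 1207449256 = 15696842266/13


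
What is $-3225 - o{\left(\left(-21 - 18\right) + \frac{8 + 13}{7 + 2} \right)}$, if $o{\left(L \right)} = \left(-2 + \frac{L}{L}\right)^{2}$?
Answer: $-3226$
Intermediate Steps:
$o{\left(L \right)} = 1$ ($o{\left(L \right)} = \left(-2 + 1\right)^{2} = \left(-1\right)^{2} = 1$)
$-3225 - o{\left(\left(-21 - 18\right) + \frac{8 + 13}{7 + 2} \right)} = -3225 - 1 = -3226$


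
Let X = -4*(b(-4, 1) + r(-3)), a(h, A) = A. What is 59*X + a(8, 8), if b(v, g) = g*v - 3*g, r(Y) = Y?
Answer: 2368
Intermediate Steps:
b(v, g) = -3*g + g*v
X = 40 (X = -4*(1*(-3 - 4) - 3) = -4*(1*(-7) - 3) = -4*(-7 - 3) = -4*(-10) = 40)
59*X + a(8, 8) = 59*40 + 8 = 2360 + 8 = 2368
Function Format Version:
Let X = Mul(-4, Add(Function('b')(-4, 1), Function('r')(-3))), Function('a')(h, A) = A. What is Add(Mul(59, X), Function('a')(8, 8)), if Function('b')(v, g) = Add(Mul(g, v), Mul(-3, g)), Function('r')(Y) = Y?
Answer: 2368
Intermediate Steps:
Function('b')(v, g) = Add(Mul(-3, g), Mul(g, v))
X = 40 (X = Mul(-4, Add(Mul(1, Add(-3, -4)), -3)) = Mul(-4, Add(Mul(1, -7), -3)) = Mul(-4, Add(-7, -3)) = Mul(-4, -10) = 40)
Add(Mul(59, X), Function('a')(8, 8)) = Add(Mul(59, 40), 8) = Add(2360, 8) = 2368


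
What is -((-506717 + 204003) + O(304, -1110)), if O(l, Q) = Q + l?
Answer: 303520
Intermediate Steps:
-((-506717 + 204003) + O(304, -1110)) = -((-506717 + 204003) + (-1110 + 304)) = -(-302714 - 806) = -1*(-303520) = 303520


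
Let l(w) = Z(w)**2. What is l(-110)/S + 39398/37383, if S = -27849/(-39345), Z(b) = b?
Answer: 5932730076134/347026389 ≈ 17096.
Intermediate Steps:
S = 9283/13115 (S = -27849*(-1/39345) = 9283/13115 ≈ 0.70782)
l(w) = w**2
l(-110)/S + 39398/37383 = (-110)**2/(9283/13115) + 39398/37383 = 12100*(13115/9283) + 39398*(1/37383) = 158691500/9283 + 39398/37383 = 5932730076134/347026389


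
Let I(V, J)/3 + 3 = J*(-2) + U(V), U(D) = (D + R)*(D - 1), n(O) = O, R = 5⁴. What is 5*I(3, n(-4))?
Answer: 18915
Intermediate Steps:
R = 625
U(D) = (-1 + D)*(625 + D) (U(D) = (D + 625)*(D - 1) = (625 + D)*(-1 + D) = (-1 + D)*(625 + D))
I(V, J) = -1884 - 6*J + 3*V² + 1872*V (I(V, J) = -9 + 3*(J*(-2) + (-625 + V² + 624*V)) = -9 + 3*(-2*J + (-625 + V² + 624*V)) = -9 + 3*(-625 + V² - 2*J + 624*V) = -9 + (-1875 - 6*J + 3*V² + 1872*V) = -1884 - 6*J + 3*V² + 1872*V)
5*I(3, n(-4)) = 5*(-1884 - 6*(-4) + 3*3² + 1872*3) = 5*(-1884 + 24 + 3*9 + 5616) = 5*(-1884 + 24 + 27 + 5616) = 5*3783 = 18915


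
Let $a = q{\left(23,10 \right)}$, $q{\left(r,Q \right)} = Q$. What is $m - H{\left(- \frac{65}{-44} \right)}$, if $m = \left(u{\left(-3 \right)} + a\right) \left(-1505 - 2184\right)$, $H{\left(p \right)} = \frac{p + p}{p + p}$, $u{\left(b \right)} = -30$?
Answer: $73779$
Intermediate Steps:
$a = 10$
$H{\left(p \right)} = 1$ ($H{\left(p \right)} = \frac{2 p}{2 p} = 2 p \frac{1}{2 p} = 1$)
$m = 73780$ ($m = \left(-30 + 10\right) \left(-1505 - 2184\right) = \left(-20\right) \left(-3689\right) = 73780$)
$m - H{\left(- \frac{65}{-44} \right)} = 73780 - 1 = 73779$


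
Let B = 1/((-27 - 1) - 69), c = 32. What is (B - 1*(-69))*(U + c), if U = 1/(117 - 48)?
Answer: 14782628/6693 ≈ 2208.7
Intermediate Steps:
B = -1/97 (B = 1/(-28 - 69) = 1/(-97) = -1/97 ≈ -0.010309)
U = 1/69 ≈ 0.014493
(B - 1*(-69))*(U + c) = (-1/97 - 1*(-69))*(1/69 + 32) = (-1/97 + 69)*(2209/69) = (6692/97)*(2209/69) = 14782628/6693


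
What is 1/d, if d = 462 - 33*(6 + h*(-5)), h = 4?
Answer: 1/924 ≈ 0.0010823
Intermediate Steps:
d = 924 (d = 462 - 33*(6 + 4*(-5)) = 462 - 33*(6 - 20) = 462 - 33*(-14) = 462 + 462 = 924)
1/d = 1/924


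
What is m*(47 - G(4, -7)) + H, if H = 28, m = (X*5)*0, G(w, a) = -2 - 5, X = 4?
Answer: 28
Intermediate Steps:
G(w, a) = -7
m = 0 (m = (4*5)*0 = 20*0 = 0)
m*(47 - G(4, -7)) + H = 0*(47 - 1*(-7)) + 28 = 0*(47 + 7) + 28 = 0*54 + 28 = 0 + 28 = 28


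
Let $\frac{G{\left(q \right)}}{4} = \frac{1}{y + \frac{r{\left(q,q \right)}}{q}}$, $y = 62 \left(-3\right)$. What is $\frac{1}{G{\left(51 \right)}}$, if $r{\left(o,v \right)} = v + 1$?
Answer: $- \frac{4717}{102} \approx -46.245$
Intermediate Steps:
$r{\left(o,v \right)} = 1 + v$
$y = -186$
$G{\left(q \right)} = \frac{4}{-186 + \frac{1 + q}{q}}$
$\frac{1}{G{\left(51 \right)}} = \frac{1}{4 \cdot 51 \frac{1}{1 - 9435}} = \frac{1}{4 \cdot 51 \frac{1}{-9434}} = \frac{1}{4 \cdot 51 \left(- \frac{1}{9434}\right)} = \frac{1}{- \frac{102}{4717}} = - \frac{4717}{102}$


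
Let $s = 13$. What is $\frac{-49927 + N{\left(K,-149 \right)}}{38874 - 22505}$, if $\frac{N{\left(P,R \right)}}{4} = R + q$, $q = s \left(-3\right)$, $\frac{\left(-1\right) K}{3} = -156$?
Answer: $- \frac{50679}{16369} \approx -3.096$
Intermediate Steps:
$K = 468$ ($K = \left(-3\right) \left(-156\right) = 468$)
$q = -39$ ($q = 13 \left(-3\right) = -39$)
$N{\left(P,R \right)} = -156 + 4 R$ ($N{\left(P,R \right)} = 4 \left(R - 39\right) = 4 \left(-39 + R\right) = -156 + 4 R$)
$\frac{-49927 + N{\left(K,-149 \right)}}{38874 - 22505} = \frac{-49927 + \left(-156 + 4 \left(-149\right)\right)}{38874 - 22505} = \frac{-49927 - 752}{16369} = \left(-49927 - 752\right) \frac{1}{16369} = \left(-50679\right) \frac{1}{16369} = - \frac{50679}{16369}$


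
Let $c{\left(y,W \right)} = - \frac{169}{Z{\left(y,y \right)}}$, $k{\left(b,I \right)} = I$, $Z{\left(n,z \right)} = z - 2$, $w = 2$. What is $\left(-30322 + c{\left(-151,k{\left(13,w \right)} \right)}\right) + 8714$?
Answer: $- \frac{3305855}{153} \approx -21607.0$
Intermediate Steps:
$Z{\left(n,z \right)} = -2 + z$ ($Z{\left(n,z \right)} = z - 2 = -2 + z$)
$c{\left(y,W \right)} = - \frac{169}{-2 + y}$
$\left(-30322 + c{\left(-151,k{\left(13,w \right)} \right)}\right) + 8714 = \left(-30322 - \frac{169}{-2 - 151}\right) + 8714 = \left(-30322 - \frac{169}{-153}\right) + 8714 = \left(-30322 - - \frac{169}{153}\right) + 8714 = \left(-30322 + \frac{169}{153}\right) + 8714 = - \frac{4639097}{153} + 8714 = - \frac{3305855}{153}$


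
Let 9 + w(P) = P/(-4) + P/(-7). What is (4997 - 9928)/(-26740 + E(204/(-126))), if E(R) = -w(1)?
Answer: 138068/748457 ≈ 0.18447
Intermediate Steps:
w(P) = -9 - 11*P/28 (w(P) = -9 + (P/(-4) + P/(-7)) = -9 + (P*(-¼) + P*(-⅐)) = -9 + (-P/4 - P/7) = -9 - 11*P/28)
E(R) = 263/28 (E(R) = -(-9 - 11/28*1) = -(-9 - 11/28) = -1*(-263/28) = 263/28)
(4997 - 9928)/(-26740 + E(204/(-126))) = (4997 - 9928)/(-26740 + 263/28) = -4931/(-748457/28) = -4931*(-28/748457) = 138068/748457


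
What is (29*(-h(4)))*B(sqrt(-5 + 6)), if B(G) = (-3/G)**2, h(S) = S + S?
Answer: -2088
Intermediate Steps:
h(S) = 2*S
B(G) = 9/G**2
(29*(-h(4)))*B(sqrt(-5 + 6)) = (29*(-2*4))*(9/(sqrt(-5 + 6))**2) = (29*(-1*8))*(9/(sqrt(1))**2) = (29*(-8))*(9/1**2) = -2088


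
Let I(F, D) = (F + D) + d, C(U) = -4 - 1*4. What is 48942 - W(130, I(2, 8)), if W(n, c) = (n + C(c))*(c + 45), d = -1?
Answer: 42354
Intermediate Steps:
C(U) = -8 (C(U) = -4 - 4 = -8)
I(F, D) = -1 + D + F (I(F, D) = (F + D) - 1 = (D + F) - 1 = -1 + D + F)
W(n, c) = (-8 + n)*(45 + c) (W(n, c) = (n - 8)*(c + 45) = (-8 + n)*(45 + c))
48942 - W(130, I(2, 8)) = 48942 - (-360 - 8*(-1 + 8 + 2) + 45*130 + (-1 + 8 + 2)*130) = 48942 - (-360 - 8*9 + 5850 + 9*130) = 48942 - (-360 - 72 + 5850 + 1170) = 48942 - 1*6588 = 48942 - 6588 = 42354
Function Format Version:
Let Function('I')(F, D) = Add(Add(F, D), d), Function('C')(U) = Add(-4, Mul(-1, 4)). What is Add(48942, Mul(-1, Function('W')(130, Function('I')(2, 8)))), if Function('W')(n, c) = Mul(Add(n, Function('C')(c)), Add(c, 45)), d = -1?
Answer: 42354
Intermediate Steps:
Function('C')(U) = -8 (Function('C')(U) = Add(-4, -4) = -8)
Function('I')(F, D) = Add(-1, D, F) (Function('I')(F, D) = Add(Add(F, D), -1) = Add(Add(D, F), -1) = Add(-1, D, F))
Function('W')(n, c) = Mul(Add(-8, n), Add(45, c)) (Function('W')(n, c) = Mul(Add(n, -8), Add(c, 45)) = Mul(Add(-8, n), Add(45, c)))
Add(48942, Mul(-1, Function('W')(130, Function('I')(2, 8)))) = Add(48942, Mul(-1, Add(-360, Mul(-8, Add(-1, 8, 2)), Mul(45, 130), Mul(Add(-1, 8, 2), 130)))) = Add(48942, Mul(-1, Add(-360, Mul(-8, 9), 5850, Mul(9, 130)))) = Add(48942, Mul(-1, Add(-360, -72, 5850, 1170))) = Add(48942, Mul(-1, 6588)) = Add(48942, -6588) = 42354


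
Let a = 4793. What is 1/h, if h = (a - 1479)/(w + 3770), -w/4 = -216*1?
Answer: 2317/1657 ≈ 1.3983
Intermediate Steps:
w = 864 (w = -(-864) = -4*(-216) = 864)
h = 1657/2317 (h = (4793 - 1479)/(864 + 3770) = 3314/4634 = 3314*(1/4634) = 1657/2317 ≈ 0.71515)
1/h = 1/(1657/2317) = 2317/1657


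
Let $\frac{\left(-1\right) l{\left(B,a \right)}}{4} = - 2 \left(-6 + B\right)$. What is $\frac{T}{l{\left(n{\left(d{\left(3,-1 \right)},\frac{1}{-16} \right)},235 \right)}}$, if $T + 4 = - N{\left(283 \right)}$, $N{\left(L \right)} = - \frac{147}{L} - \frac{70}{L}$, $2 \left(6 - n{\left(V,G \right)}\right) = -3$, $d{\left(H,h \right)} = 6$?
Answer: $- \frac{305}{1132} \approx -0.26943$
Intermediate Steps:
$n{\left(V,G \right)} = \frac{15}{2}$ ($n{\left(V,G \right)} = 6 - - \frac{3}{2} = 6 + \frac{3}{2} = \frac{15}{2}$)
$N{\left(L \right)} = - \frac{217}{L}$
$l{\left(B,a \right)} = -48 + 8 B$ ($l{\left(B,a \right)} = - 4 \left(- 2 \left(-6 + B\right)\right) = - 4 \left(12 - 2 B\right) = -48 + 8 B$)
$T = - \frac{915}{283}$ ($T = -4 - - \frac{217}{283} = -4 + \frac{217}{283} = - \frac{915}{283} \approx -3.2332$)
$\frac{T}{l{\left(n{\left(d{\left(3,-1 \right)},\frac{1}{-16} \right)},235 \right)}} = - \frac{915}{283 \left(-48 + 8 \cdot \frac{15}{2}\right)} = - \frac{915}{283 \left(-48 + 60\right)} = - \frac{915}{283 \cdot 12} = \left(- \frac{915}{283}\right) \frac{1}{12} = - \frac{305}{1132}$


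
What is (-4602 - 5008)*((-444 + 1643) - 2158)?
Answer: 9215990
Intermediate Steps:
(-4602 - 5008)*((-444 + 1643) - 2158) = -9610*(1199 - 2158) = -9610*(-959) = 9215990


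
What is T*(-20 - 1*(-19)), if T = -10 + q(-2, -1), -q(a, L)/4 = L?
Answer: 6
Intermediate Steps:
q(a, L) = -4*L
T = -6 (T = -10 - 4*(-1) = -10 + 4 = -6)
T*(-20 - 1*(-19)) = -6*(-20 - 1*(-19)) = -6*(-20 + 19) = -6*(-1) = 6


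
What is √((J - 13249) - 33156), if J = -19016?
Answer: 3*I*√7269 ≈ 255.78*I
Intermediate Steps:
√((J - 13249) - 33156) = √((-19016 - 13249) - 33156) = √(-32265 - 33156) = √(-65421) = 3*I*√7269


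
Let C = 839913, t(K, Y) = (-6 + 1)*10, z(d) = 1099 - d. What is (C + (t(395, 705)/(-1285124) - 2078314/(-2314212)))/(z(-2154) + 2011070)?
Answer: 156121588114535780/374418504617406939 ≈ 0.41697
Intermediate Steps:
t(K, Y) = -50 (t(K, Y) = -5*10 = -50)
(C + (t(395, 705)/(-1285124) - 2078314/(-2314212)))/(z(-2154) + 2011070) = (839913 + (-50/(-1285124) - 2078314/(-2314212)))/((1099 - 1*(-2154)) + 2011070) = (839913 + (-50*(-1/1285124) - 2078314*(-1/2314212)))/((1099 + 2154) + 2011070) = (839913 + (25/642562 + 1039157/1157106))/(3253 + 2011070) = (839913 + 166937931971/185878086393)/2014323 = (156121588114535780/185878086393)*(1/2014323) = 156121588114535780/374418504617406939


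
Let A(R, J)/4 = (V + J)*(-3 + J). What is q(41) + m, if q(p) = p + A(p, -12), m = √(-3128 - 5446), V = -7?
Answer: 1181 + I*√8574 ≈ 1181.0 + 92.596*I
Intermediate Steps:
A(R, J) = 4*(-7 + J)*(-3 + J) (A(R, J) = 4*((-7 + J)*(-3 + J)) = 4*(-7 + J)*(-3 + J))
m = I*√8574 (m = √(-8574) = I*√8574 ≈ 92.596*I)
q(p) = 1140 + p (q(p) = p + (84 - 40*(-12) + 4*(-12)²) = p + (84 + 480 + 4*144) = p + (84 + 480 + 576) = p + 1140 = 1140 + p)
q(41) + m = (1140 + 41) + I*√8574 = 1181 + I*√8574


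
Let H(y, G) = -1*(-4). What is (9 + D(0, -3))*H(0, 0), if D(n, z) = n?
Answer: 36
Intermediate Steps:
H(y, G) = 4
(9 + D(0, -3))*H(0, 0) = (9 + 0)*4 = 9*4 = 36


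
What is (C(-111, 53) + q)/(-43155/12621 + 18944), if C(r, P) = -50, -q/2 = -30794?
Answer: 36984338/11383289 ≈ 3.2490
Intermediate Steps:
q = 61588 (q = -2*(-30794) = 61588)
(C(-111, 53) + q)/(-43155/12621 + 18944) = (-50 + 61588)/(-43155/12621 + 18944) = 61538/(-43155*1/12621 + 18944) = 61538/(-2055/601 + 18944) = 61538/(11383289/601) = 61538*(601/11383289) = 36984338/11383289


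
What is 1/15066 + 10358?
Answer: 156053629/15066 ≈ 10358.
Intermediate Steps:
1/15066 + 10358 = 156053629/15066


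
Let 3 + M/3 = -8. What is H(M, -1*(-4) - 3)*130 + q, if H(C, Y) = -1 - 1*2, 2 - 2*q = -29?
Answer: -749/2 ≈ -374.50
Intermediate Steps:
q = 31/2 (q = 1 - ½*(-29) = 1 + 29/2 = 31/2 ≈ 15.500)
M = -33 (M = -9 + 3*(-8) = -9 - 24 = -33)
H(C, Y) = -3 (H(C, Y) = -1 - 2 = -3)
H(M, -1*(-4) - 3)*130 + q = -3*130 + 31/2 = -390 + 31/2 = -749/2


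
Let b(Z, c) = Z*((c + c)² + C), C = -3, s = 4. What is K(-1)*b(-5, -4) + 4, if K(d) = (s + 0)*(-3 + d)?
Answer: 4884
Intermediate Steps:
K(d) = -12 + 4*d (K(d) = (4 + 0)*(-3 + d) = 4*(-3 + d) = -12 + 4*d)
b(Z, c) = Z*(-3 + 4*c²) (b(Z, c) = Z*((c + c)² - 3) = Z*((2*c)² - 3) = Z*(4*c² - 3) = Z*(-3 + 4*c²))
K(-1)*b(-5, -4) + 4 = (-12 + 4*(-1))*(-5*(-3 + 4*(-4)²)) + 4 = (-12 - 4)*(-5*(-3 + 4*16)) + 4 = -(-80)*(-3 + 64) + 4 = -(-80)*61 + 4 = -16*(-305) + 4 = 4880 + 4 = 4884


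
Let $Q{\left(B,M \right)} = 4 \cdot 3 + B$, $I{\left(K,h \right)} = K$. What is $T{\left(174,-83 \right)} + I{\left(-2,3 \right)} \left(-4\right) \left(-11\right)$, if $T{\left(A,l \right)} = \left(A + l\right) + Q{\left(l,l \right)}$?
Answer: $-68$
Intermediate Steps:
$Q{\left(B,M \right)} = 12 + B$
$T{\left(A,l \right)} = 12 + A + 2 l$ ($T{\left(A,l \right)} = \left(A + l\right) + \left(12 + l\right) = 12 + A + 2 l$)
$T{\left(174,-83 \right)} + I{\left(-2,3 \right)} \left(-4\right) \left(-11\right) = \left(12 + 174 + 2 \left(-83\right)\right) + \left(-2\right) \left(-4\right) \left(-11\right) = \left(12 + 174 - 166\right) + 8 \left(-11\right) = 20 - 88 = -68$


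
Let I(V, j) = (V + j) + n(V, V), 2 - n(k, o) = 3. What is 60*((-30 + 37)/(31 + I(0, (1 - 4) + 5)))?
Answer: 105/8 ≈ 13.125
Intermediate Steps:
n(k, o) = -1 (n(k, o) = 2 - 1*3 = 2 - 3 = -1)
I(V, j) = -1 + V + j (I(V, j) = (V + j) - 1 = -1 + V + j)
60*((-30 + 37)/(31 + I(0, (1 - 4) + 5))) = 60*((-30 + 37)/(31 + (-1 + 0 + ((1 - 4) + 5)))) = 60*(7/(31 + (-1 + 0 + (-3 + 5)))) = 60*(7/(31 + (-1 + 0 + 2))) = 60*(7/(31 + 1)) = 60*(7/32) = 105/8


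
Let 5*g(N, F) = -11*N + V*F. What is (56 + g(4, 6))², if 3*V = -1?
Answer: 54756/25 ≈ 2190.2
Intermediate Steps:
V = -⅓ (V = (⅓)*(-1) = -⅓ ≈ -0.33333)
g(N, F) = -11*N/5 - F/15 (g(N, F) = (-11*N - F/3)/5 = -11*N/5 - F/15)
(56 + g(4, 6))² = (56 + (-11/5*4 - 1/15*6))² = (56 + (-44/5 - ⅖))² = (56 - 46/5)² = (234/5)² = 54756/25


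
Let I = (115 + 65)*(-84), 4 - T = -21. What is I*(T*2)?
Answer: -756000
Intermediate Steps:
T = 25 (T = 4 - 1*(-21) = 4 + 21 = 25)
I = -15120 (I = 180*(-84) = -15120)
I*(T*2) = -378000*2 = -15120*50 = -756000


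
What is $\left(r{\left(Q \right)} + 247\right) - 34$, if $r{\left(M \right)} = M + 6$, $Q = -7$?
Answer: $212$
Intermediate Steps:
$r{\left(M \right)} = 6 + M$
$\left(r{\left(Q \right)} + 247\right) - 34 = \left(\left(6 - 7\right) + 247\right) - 34 = \left(-1 + 247\right) - 34 = 246 - 34 = 212$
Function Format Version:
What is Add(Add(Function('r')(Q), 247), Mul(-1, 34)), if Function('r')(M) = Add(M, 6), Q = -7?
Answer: 212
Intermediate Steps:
Function('r')(M) = Add(6, M)
Add(Add(Function('r')(Q), 247), Mul(-1, 34)) = Add(Add(Add(6, -7), 247), Mul(-1, 34)) = Add(Add(-1, 247), -34) = Add(246, -34) = 212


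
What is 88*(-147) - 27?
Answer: -12963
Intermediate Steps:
88*(-147) - 27 = -12936 - 27 = -12963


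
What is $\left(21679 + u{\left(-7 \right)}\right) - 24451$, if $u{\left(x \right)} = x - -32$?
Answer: $-2747$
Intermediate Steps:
$u{\left(x \right)} = 32 + x$ ($u{\left(x \right)} = x + 32 = 32 + x$)
$\left(21679 + u{\left(-7 \right)}\right) - 24451 = \left(21679 + \left(32 - 7\right)\right) - 24451 = \left(21679 + 25\right) - 24451 = 21704 - 24451 = -2747$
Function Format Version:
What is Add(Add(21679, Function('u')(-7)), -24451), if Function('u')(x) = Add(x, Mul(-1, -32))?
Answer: -2747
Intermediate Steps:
Function('u')(x) = Add(32, x) (Function('u')(x) = Add(x, 32) = Add(32, x))
Add(Add(21679, Function('u')(-7)), -24451) = Add(Add(21679, Add(32, -7)), -24451) = Add(Add(21679, 25), -24451) = Add(21704, -24451) = -2747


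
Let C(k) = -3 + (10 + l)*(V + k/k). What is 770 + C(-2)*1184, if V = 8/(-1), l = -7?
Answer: -27646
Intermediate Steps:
V = -8 (V = 8*(-1) = -8)
C(k) = -24 (C(k) = -3 + (10 - 7)*(-8 + k/k) = -3 + 3*(-8 + 1) = -3 + 3*(-7) = -3 - 21 = -24)
770 + C(-2)*1184 = 770 - 24*1184 = 770 - 28416 = -27646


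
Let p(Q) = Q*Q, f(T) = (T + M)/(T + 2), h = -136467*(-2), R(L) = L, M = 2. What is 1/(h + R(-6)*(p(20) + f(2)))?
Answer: 1/270528 ≈ 3.6965e-6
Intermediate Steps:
h = 272934
f(T) = 1 (f(T) = (T + 2)/(T + 2) = (2 + T)/(2 + T) = 1)
p(Q) = Q**2
1/(h + R(-6)*(p(20) + f(2))) = 1/(272934 - 6*(20**2 + 1)) = 1/(272934 - 6*(400 + 1)) = 1/(272934 - 6*401) = 1/(272934 - 2406) = 1/270528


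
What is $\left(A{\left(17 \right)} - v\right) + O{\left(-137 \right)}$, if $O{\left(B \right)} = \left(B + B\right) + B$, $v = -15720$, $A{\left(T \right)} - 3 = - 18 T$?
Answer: $15006$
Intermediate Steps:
$A{\left(T \right)} = 3 - 18 T$
$O{\left(B \right)} = 3 B$ ($O{\left(B \right)} = 2 B + B = 3 B$)
$\left(A{\left(17 \right)} - v\right) + O{\left(-137 \right)} = \left(\left(3 - 306\right) - -15720\right) + 3 \left(-137\right) = \left(\left(3 - 306\right) + 15720\right) - 411 = \left(-303 + 15720\right) - 411 = 15417 - 411 = 15006$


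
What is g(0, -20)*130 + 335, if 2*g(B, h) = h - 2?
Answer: -1095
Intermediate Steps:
g(B, h) = -1 + h/2 (g(B, h) = (h - 2)/2 = (-2 + h)/2 = -1 + h/2)
g(0, -20)*130 + 335 = (-1 + (1/2)*(-20))*130 + 335 = (-1 - 10)*130 + 335 = -11*130 + 335 = -1430 + 335 = -1095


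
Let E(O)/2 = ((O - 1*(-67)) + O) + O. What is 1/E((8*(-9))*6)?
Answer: -1/2458 ≈ -0.00040683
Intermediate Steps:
E(O) = 134 + 6*O (E(O) = 2*(((O - 1*(-67)) + O) + O) = 2*(((O + 67) + O) + O) = 2*(((67 + O) + O) + O) = 2*((67 + 2*O) + O) = 2*(67 + 3*O) = 134 + 6*O)
1/E((8*(-9))*6) = 1/(134 + 6*((8*(-9))*6)) = 1/(134 + 6*(-72*6)) = 1/(134 + 6*(-432)) = 1/(134 - 2592) = 1/(-2458) = -1/2458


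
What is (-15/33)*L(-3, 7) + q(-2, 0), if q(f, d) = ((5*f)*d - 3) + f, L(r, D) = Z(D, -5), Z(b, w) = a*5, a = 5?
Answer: -180/11 ≈ -16.364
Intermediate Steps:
Z(b, w) = 25 (Z(b, w) = 5*5 = 25)
L(r, D) = 25
q(f, d) = -3 + f + 5*d*f (q(f, d) = (5*d*f - 3) + f = (-3 + 5*d*f) + f = -3 + f + 5*d*f)
(-15/33)*L(-3, 7) + q(-2, 0) = -15/33*25 + (-3 - 2 + 5*0*(-2)) = -15*1/33*25 + (-3 - 2 + 0) = -5/11*25 - 5 = -125/11 - 5 = -180/11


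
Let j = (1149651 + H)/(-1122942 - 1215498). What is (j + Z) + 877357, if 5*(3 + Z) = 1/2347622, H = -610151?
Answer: 23156121156331276/26393140335 ≈ 8.7735e+5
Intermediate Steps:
j = -2075/8994 (j = (1149651 - 610151)/(-1122942 - 1215498) = 539500/(-2338440) = 539500*(-1/2338440) = -2075/8994 ≈ -0.23071)
Z = -35214329/11738110 (Z = -3 + (⅕)/2347622 = -3 + (⅕)*(1/2347622) = -3 + 1/11738110 = -35214329/11738110 ≈ -3.0000)
(j + Z) + 877357 = (-2075/8994 - 35214329/11738110) + 877357 = -85268563319/26393140335 + 877357 = 23156121156331276/26393140335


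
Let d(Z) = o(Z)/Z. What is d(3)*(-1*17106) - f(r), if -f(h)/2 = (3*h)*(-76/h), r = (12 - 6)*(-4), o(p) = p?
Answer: -17562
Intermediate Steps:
d(Z) = 1 (d(Z) = Z/Z = 1)
r = -24 (r = 6*(-4) = -24)
f(h) = 456 (f(h) = -2*3*h*(-76/h) = -2*(-228) = 456)
d(3)*(-1*17106) - f(r) = 1*(-1*17106) - 1*456 = 1*(-17106) - 456 = -17106 - 456 = -17562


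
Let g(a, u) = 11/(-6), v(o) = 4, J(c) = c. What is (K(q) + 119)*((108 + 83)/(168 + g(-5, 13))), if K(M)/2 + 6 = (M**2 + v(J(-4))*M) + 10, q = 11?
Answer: 523722/997 ≈ 525.30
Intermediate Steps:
g(a, u) = -11/6 (g(a, u) = 11*(-1/6) = -11/6)
K(M) = 8 + 2*M**2 + 8*M (K(M) = -12 + 2*((M**2 + 4*M) + 10) = -12 + 2*(10 + M**2 + 4*M) = -12 + (20 + 2*M**2 + 8*M) = 8 + 2*M**2 + 8*M)
(K(q) + 119)*((108 + 83)/(168 + g(-5, 13))) = ((8 + 2*11**2 + 8*11) + 119)*((108 + 83)/(168 - 11/6)) = ((8 + 2*121 + 88) + 119)*(191/(997/6)) = ((8 + 242 + 88) + 119)*(191*(6/997)) = (338 + 119)*(1146/997) = 457*(1146/997) = 523722/997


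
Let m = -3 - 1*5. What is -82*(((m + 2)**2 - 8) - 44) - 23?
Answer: 1289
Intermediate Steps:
m = -8 (m = -3 - 5 = -8)
-82*(((m + 2)**2 - 8) - 44) - 23 = -82*(((-8 + 2)**2 - 8) - 44) - 23 = -82*(((-6)**2 - 8) - 44) - 23 = -82*((36 - 8) - 44) - 23 = -82*(28 - 44) - 23 = -82*(-16) - 23 = 1312 - 23 = 1289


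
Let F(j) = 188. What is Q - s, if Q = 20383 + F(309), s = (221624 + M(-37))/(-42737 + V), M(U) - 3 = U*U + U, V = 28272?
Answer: 27071134/1315 ≈ 20586.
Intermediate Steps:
M(U) = 3 + U + U**2 (M(U) = 3 + (U*U + U) = 3 + (U**2 + U) = 3 + (U + U**2) = 3 + U + U**2)
s = -20269/1315 (s = (221624 + (3 - 37 + (-37)**2))/(-42737 + 28272) = (221624 + (3 - 37 + 1369))/(-14465) = (221624 + 1335)*(-1/14465) = 222959*(-1/14465) = -20269/1315 ≈ -15.414)
Q = 20571 (Q = 20383 + 188 = 20571)
Q - s = 20571 - 1*(-20269/1315) = 20571 + 20269/1315 = 27071134/1315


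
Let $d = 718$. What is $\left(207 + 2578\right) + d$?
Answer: $3503$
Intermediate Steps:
$\left(207 + 2578\right) + d = \left(207 + 2578\right) + 718 = 2785 + 718 = 3503$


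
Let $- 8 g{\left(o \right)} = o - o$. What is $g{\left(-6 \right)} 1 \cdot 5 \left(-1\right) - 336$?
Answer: $-336$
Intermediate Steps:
$g{\left(o \right)} = 0$ ($g{\left(o \right)} = - \frac{o - o}{8} = \left(- \frac{1}{8}\right) 0 = 0$)
$g{\left(-6 \right)} 1 \cdot 5 \left(-1\right) - 336 = 0 \cdot 1 \cdot 5 \left(-1\right) - 336 = 0 \cdot 5 \left(-1\right) - 336 = 0 \left(-5\right) - 336 = 0 - 336 = -336$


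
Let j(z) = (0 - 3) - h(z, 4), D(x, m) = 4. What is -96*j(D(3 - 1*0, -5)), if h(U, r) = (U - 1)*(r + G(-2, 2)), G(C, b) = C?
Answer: 864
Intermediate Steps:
h(U, r) = (-1 + U)*(-2 + r) (h(U, r) = (U - 1)*(r - 2) = (-1 + U)*(-2 + r))
j(z) = -1 - 2*z (j(z) = (0 - 3) - (2 - 1*4 - 2*z + z*4) = -3 - (2 - 4 - 2*z + 4*z) = -3 - (-2 + 2*z) = -3 + (2 - 2*z) = -1 - 2*z)
-96*j(D(3 - 1*0, -5)) = -96*(-1 - 2*4) = -96*(-1 - 8) = -96*(-9) = 864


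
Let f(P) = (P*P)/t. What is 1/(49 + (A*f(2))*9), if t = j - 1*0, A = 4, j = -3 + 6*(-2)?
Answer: 5/197 ≈ 0.025381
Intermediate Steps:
j = -15 (j = -3 - 12 = -15)
t = -15 (t = -15 - 1*0 = -15 + 0 = -15)
f(P) = -P²/15 (f(P) = (P*P)/(-15) = P²*(-1/15) = -P²/15)
1/(49 + (A*f(2))*9) = 1/(49 + (4*(-1/15*2²))*9) = 1/(49 + (4*(-1/15*4))*9) = 1/(49 + (4*(-4/15))*9) = 1/(49 - 16/15*9) = 1/(49 - 48/5) = 1/(197/5) = 5/197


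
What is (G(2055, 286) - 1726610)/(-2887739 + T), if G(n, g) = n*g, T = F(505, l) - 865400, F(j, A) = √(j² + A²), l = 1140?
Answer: 534296868040/1760756349837 + 711800*√62185/1760756349837 ≈ 0.30355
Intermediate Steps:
F(j, A) = √(A² + j²)
T = -865400 + 5*√62185 (T = √(1140² + 505²) - 865400 = √(1299600 + 255025) - 865400 = √1554625 - 865400 = 5*√62185 - 865400 = -865400 + 5*√62185 ≈ -8.6415e+5)
G(n, g) = g*n
(G(2055, 286) - 1726610)/(-2887739 + T) = (286*2055 - 1726610)/(-2887739 + (-865400 + 5*√62185)) = (587730 - 1726610)/(-3753139 + 5*√62185) = -1138880/(-3753139 + 5*√62185)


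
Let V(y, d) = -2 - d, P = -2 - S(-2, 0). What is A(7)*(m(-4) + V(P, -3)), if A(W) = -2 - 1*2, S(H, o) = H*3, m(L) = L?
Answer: 12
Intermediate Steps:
S(H, o) = 3*H
A(W) = -4 (A(W) = -2 - 2 = -4)
P = 4 (P = -2 - 3*(-2) = -2 - 1*(-6) = -2 + 6 = 4)
V(y, d) = -2 - d
A(7)*(m(-4) + V(P, -3)) = -4*(-4 + (-2 - 1*(-3))) = -4*(-4 + (-2 + 3)) = -4*(-4 + 1) = -4*(-3) = 12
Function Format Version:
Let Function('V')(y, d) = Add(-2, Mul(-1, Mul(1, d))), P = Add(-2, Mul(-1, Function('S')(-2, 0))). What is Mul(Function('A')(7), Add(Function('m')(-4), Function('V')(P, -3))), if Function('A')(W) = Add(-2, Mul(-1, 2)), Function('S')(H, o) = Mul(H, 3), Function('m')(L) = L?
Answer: 12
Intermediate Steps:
Function('S')(H, o) = Mul(3, H)
Function('A')(W) = -4 (Function('A')(W) = Add(-2, -2) = -4)
P = 4 (P = Add(-2, Mul(-1, Mul(3, -2))) = Add(-2, Mul(-1, -6)) = Add(-2, 6) = 4)
Function('V')(y, d) = Add(-2, Mul(-1, d))
Mul(Function('A')(7), Add(Function('m')(-4), Function('V')(P, -3))) = Mul(-4, Add(-4, Add(-2, Mul(-1, -3)))) = Mul(-4, Add(-4, Add(-2, 3))) = Mul(-4, Add(-4, 1)) = Mul(-4, -3) = 12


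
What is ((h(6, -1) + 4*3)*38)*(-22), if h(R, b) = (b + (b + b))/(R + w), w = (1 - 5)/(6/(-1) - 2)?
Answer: -125400/13 ≈ -9646.2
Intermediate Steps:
w = ½ (w = -4/(6*(-1) - 2) = -4/(-6 - 2) = -4/(-8) = -4*(-⅛) = ½ ≈ 0.50000)
h(R, b) = 3*b/(½ + R) (h(R, b) = (b + (b + b))/(R + ½) = (b + 2*b)/(½ + R) = (3*b)/(½ + R) = 3*b/(½ + R))
((h(6, -1) + 4*3)*38)*(-22) = ((6*(-1)/(1 + 2*6) + 4*3)*38)*(-22) = ((6*(-1)/(1 + 12) + 12)*38)*(-22) = ((6*(-1)/13 + 12)*38)*(-22) = ((6*(-1)*(1/13) + 12)*38)*(-22) = ((-6/13 + 12)*38)*(-22) = ((150/13)*38)*(-22) = (5700/13)*(-22) = -125400/13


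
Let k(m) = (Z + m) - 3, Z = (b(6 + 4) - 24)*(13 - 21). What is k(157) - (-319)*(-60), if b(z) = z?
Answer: -18874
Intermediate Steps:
Z = 112 (Z = ((6 + 4) - 24)*(13 - 21) = (10 - 24)*(-8) = -14*(-8) = 112)
k(m) = 109 + m (k(m) = (112 + m) - 3 = 109 + m)
k(157) - (-319)*(-60) = (109 + 157) - (-319)*(-60) = 266 - 1*19140 = 266 - 19140 = -18874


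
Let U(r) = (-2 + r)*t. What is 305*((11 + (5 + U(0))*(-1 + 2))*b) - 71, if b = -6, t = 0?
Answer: -29351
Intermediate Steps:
U(r) = 0 (U(r) = (-2 + r)*0 = 0)
305*((11 + (5 + U(0))*(-1 + 2))*b) - 71 = 305*((11 + (5 + 0)*(-1 + 2))*(-6)) - 71 = 305*((11 + 5*1)*(-6)) - 71 = 305*((11 + 5)*(-6)) - 71 = 305*(16*(-6)) - 71 = 305*(-96) - 71 = -29280 - 71 = -29351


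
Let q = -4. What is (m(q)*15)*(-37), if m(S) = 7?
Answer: -3885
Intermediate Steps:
(m(q)*15)*(-37) = (7*15)*(-37) = 105*(-37) = -3885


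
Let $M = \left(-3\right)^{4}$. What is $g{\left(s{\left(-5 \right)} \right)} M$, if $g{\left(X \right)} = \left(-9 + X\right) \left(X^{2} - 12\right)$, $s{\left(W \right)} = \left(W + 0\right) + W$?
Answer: $-135432$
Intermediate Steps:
$M = 81$
$s{\left(W \right)} = 2 W$ ($s{\left(W \right)} = W + W = 2 W$)
$g{\left(X \right)} = \left(-12 + X^{2}\right) \left(-9 + X\right)$ ($g{\left(X \right)} = \left(-9 + X\right) \left(-12 + X^{2}\right) = \left(-12 + X^{2}\right) \left(-9 + X\right)$)
$g{\left(s{\left(-5 \right)} \right)} M = \left(108 + \left(2 \left(-5\right)\right)^{3} - 12 \cdot 2 \left(-5\right) - 9 \left(2 \left(-5\right)\right)^{2}\right) 81 = \left(108 + \left(-10\right)^{3} - -120 - 9 \left(-10\right)^{2}\right) 81 = \left(108 - 1000 + 120 - 900\right) 81 = \left(-1672\right) 81 = -135432$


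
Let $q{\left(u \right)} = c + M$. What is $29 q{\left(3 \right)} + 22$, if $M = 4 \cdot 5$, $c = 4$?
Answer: $718$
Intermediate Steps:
$M = 20$
$q{\left(u \right)} = 24$ ($q{\left(u \right)} = 4 + 20 = 24$)
$29 q{\left(3 \right)} + 22 = 29 \cdot 24 + 22 = 696 + 22 = 718$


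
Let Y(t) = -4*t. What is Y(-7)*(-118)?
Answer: -3304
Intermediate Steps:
Y(-7)*(-118) = -4*(-7)*(-118) = 28*(-118) = -3304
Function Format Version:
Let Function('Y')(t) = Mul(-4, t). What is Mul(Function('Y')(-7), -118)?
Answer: -3304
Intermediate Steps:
Mul(Function('Y')(-7), -118) = Mul(Mul(-4, -7), -118) = Mul(28, -118) = -3304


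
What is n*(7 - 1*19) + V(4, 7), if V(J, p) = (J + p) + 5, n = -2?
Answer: 40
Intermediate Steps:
V(J, p) = 5 + J + p
n*(7 - 1*19) + V(4, 7) = -2*(7 - 1*19) + (5 + 4 + 7) = -2*(7 - 19) + 16 = -2*(-12) + 16 = 24 + 16 = 40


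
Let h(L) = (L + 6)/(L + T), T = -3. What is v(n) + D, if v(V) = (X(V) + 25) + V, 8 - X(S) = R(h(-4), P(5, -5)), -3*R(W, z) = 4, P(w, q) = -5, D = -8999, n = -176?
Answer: -27422/3 ≈ -9140.7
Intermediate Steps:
h(L) = (6 + L)/(-3 + L) (h(L) = (L + 6)/(L - 3) = (6 + L)/(-3 + L))
R(W, z) = -4/3 (R(W, z) = -1/3*4 = -4/3)
X(S) = 28/3 (X(S) = 8 - 1*(-4/3) = 8 + 4/3 = 28/3)
v(V) = 103/3 + V (v(V) = (28/3 + 25) + V = 103/3 + V)
v(n) + D = (103/3 - 176) - 8999 = -425/3 - 8999 = -27422/3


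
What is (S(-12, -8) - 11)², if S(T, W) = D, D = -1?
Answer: 144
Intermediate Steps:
S(T, W) = -1
(S(-12, -8) - 11)² = (-1 - 11)² = (-12)² = 144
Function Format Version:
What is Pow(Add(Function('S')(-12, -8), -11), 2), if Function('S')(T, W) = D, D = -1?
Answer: 144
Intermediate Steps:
Function('S')(T, W) = -1
Pow(Add(Function('S')(-12, -8), -11), 2) = Pow(Add(-1, -11), 2) = Pow(-12, 2) = 144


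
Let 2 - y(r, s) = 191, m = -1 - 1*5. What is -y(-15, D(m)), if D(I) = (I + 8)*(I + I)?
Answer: 189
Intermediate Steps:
m = -6 (m = -1 - 5 = -6)
D(I) = 2*I*(8 + I) (D(I) = (8 + I)*(2*I) = 2*I*(8 + I))
y(r, s) = -189 (y(r, s) = 2 - 1*191 = 2 - 191 = -189)
-y(-15, D(m)) = -1*(-189) = 189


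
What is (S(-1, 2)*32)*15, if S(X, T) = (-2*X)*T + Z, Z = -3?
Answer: 480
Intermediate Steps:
S(X, T) = -3 - 2*T*X (S(X, T) = (-2*X)*T - 3 = -2*T*X - 3 = -3 - 2*T*X)
(S(-1, 2)*32)*15 = ((-3 - 2*2*(-1))*32)*15 = ((-3 + 4)*32)*15 = (1*32)*15 = 32*15 = 480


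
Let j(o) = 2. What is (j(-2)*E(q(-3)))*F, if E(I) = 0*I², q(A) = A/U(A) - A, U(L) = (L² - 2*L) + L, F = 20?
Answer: 0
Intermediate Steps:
U(L) = L² - L
q(A) = 1/(-1 + A) - A (q(A) = A/((A*(-1 + A))) - A = A*(1/(A*(-1 + A))) - A = 1/(-1 + A) - A)
E(I) = 0
(j(-2)*E(q(-3)))*F = (2*0)*20 = 0*20 = 0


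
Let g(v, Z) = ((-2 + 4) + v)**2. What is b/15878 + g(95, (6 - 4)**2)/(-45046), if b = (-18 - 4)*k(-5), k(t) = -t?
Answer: -77175581/357620194 ≈ -0.21580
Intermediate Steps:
b = -110 (b = (-18 - 4)*(-1*(-5)) = -22*5 = -110)
g(v, Z) = (2 + v)**2
b/15878 + g(95, (6 - 4)**2)/(-45046) = -110/15878 + (2 + 95)**2/(-45046) = -110*1/15878 + 97**2*(-1/45046) = -55/7939 + 9409*(-1/45046) = -55/7939 - 9409/45046 = -77175581/357620194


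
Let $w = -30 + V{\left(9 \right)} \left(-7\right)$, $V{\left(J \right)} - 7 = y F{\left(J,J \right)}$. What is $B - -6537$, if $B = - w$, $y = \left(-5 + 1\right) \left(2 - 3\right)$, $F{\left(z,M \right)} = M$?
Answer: $6868$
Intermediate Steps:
$y = 4$ ($y = \left(-4\right) \left(-1\right) = 4$)
$V{\left(J \right)} = 7 + 4 J$
$w = -331$ ($w = -30 + \left(7 + 4 \cdot 9\right) \left(-7\right) = -30 + \left(7 + 36\right) \left(-7\right) = -30 + 43 \left(-7\right) = -30 - 301 = -331$)
$B = 331$ ($B = \left(-1\right) \left(-331\right) = 331$)
$B - -6537 = 331 - -6537 = 331 + 6537 = 6868$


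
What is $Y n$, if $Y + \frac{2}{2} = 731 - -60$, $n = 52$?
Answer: $41080$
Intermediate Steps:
$Y = 790$ ($Y = -1 + \left(731 - -60\right) = -1 + \left(731 + 60\right) = -1 + 791 = 790$)
$Y n = 790 \cdot 52 = 41080$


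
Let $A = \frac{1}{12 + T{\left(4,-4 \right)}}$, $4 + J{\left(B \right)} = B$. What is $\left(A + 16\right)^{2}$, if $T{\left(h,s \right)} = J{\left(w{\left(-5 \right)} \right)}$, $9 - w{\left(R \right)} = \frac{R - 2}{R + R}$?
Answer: $\frac{6853924}{26569} \approx 257.97$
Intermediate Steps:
$w{\left(R \right)} = 9 - \frac{-2 + R}{2 R}$ ($w{\left(R \right)} = 9 - \frac{R - 2}{R + R} = 9 - \frac{-2 + R}{2 R}$)
$J{\left(B \right)} = -4 + B$
$T{\left(h,s \right)} = \frac{43}{10}$ ($T{\left(h,s \right)} = -4 + \left(\frac{17}{2} + \frac{1}{-5}\right) = -4 + \left(\frac{17}{2} - \frac{1}{5}\right) = -4 + \frac{83}{10} = \frac{43}{10}$)
$A = \frac{10}{163}$ ($A = \frac{1}{12 + \frac{43}{10}} = \frac{1}{\frac{163}{10}} = \frac{10}{163} \approx 0.06135$)
$\left(A + 16\right)^{2} = \left(\frac{10}{163} + 16\right)^{2} = \left(\frac{2618}{163}\right)^{2} = \frac{6853924}{26569}$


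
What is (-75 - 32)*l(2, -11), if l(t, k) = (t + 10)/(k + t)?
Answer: 428/3 ≈ 142.67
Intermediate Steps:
l(t, k) = (10 + t)/(k + t)
(-75 - 32)*l(2, -11) = (-75 - 32)*((10 + 2)/(-11 + 2)) = -107*12/(-9) = -(-107)*12/9 = -107*(-4/3) = 428/3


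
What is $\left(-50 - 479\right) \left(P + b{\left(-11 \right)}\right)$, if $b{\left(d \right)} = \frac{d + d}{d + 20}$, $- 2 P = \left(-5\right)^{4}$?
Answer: $\frac{2998901}{18} \approx 1.6661 \cdot 10^{5}$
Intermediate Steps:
$P = - \frac{625}{2}$ ($P = - \frac{\left(-5\right)^{4}}{2} = \left(- \frac{1}{2}\right) 625 = - \frac{625}{2} \approx -312.5$)
$b{\left(d \right)} = \frac{2 d}{20 + d}$
$\left(-50 - 479\right) \left(P + b{\left(-11 \right)}\right) = \left(-50 - 479\right) \left(- \frac{625}{2} + 2 \left(-11\right) \frac{1}{20 - 11}\right) = - 529 \left(- \frac{625}{2} + 2 \left(-11\right) \frac{1}{9}\right) = - 529 \left(- \frac{625}{2} - \frac{22}{9}\right) = \left(-529\right) \left(- \frac{5669}{18}\right) = \frac{2998901}{18}$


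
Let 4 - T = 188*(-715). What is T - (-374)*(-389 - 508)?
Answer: -201054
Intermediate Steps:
T = 134424 (T = 4 - 188*(-715) = 4 - 1*(-134420) = 4 + 134420 = 134424)
T - (-374)*(-389 - 508) = 134424 - (-374)*(-389 - 508) = 134424 - (-374)*(-897) = 134424 - 1*335478 = 134424 - 335478 = -201054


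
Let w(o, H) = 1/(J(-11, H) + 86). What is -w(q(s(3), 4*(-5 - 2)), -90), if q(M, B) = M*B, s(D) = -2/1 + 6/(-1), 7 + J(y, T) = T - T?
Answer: -1/79 ≈ -0.012658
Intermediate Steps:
J(y, T) = -7 (J(y, T) = -7 + (T - T) = -7 + 0 = -7)
s(D) = -8 (s(D) = -2*1 + 6*(-1) = -2 - 6 = -8)
q(M, B) = B*M
w(o, H) = 1/79 (w(o, H) = 1/(-7 + 86) = 1/79)
-w(q(s(3), 4*(-5 - 2)), -90) = -1*1/79 = -1/79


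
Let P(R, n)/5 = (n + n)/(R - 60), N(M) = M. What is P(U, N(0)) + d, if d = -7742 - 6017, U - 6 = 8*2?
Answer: -13759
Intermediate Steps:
U = 22 (U = 6 + 8*2 = 6 + 16 = 22)
P(R, n) = 10*n/(-60 + R) (P(R, n) = 5*((n + n)/(R - 60)) = 5*((2*n)/(-60 + R)) = 5*(2*n/(-60 + R)) = 10*n/(-60 + R))
d = -13759
P(U, N(0)) + d = 10*0/(-60 + 22) - 13759 = 10*0/(-38) - 13759 = 10*0*(-1/38) - 13759 = 0 - 13759 = -13759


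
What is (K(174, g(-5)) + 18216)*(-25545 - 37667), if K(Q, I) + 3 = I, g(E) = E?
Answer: -1150964096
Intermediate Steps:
K(Q, I) = -3 + I
(K(174, g(-5)) + 18216)*(-25545 - 37667) = ((-3 - 5) + 18216)*(-25545 - 37667) = (-8 + 18216)*(-63212) = 18208*(-63212) = -1150964096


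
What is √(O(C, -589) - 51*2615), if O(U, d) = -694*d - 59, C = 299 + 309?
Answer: √275342 ≈ 524.73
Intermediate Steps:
C = 608
O(U, d) = -59 - 694*d
√(O(C, -589) - 51*2615) = √((-59 - 694*(-589)) - 51*2615) = √((-59 + 408766) - 133365) = √(408707 - 133365) = √275342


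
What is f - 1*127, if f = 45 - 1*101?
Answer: -183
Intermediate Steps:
f = -56 (f = 45 - 101 = -56)
f - 1*127 = -56 - 1*127 = -56 - 127 = -183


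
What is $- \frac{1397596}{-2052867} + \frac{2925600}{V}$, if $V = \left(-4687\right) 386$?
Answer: $- \frac{1738681084364}{1857005012397} \approx -0.93628$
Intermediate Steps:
$V = -1809182$
$- \frac{1397596}{-2052867} + \frac{2925600}{V} = - \frac{1397596}{-2052867} + \frac{2925600}{-1809182} = \left(-1397596\right) \left(- \frac{1}{2052867}\right) + 2925600 \left(- \frac{1}{1809182}\right) = \frac{1397596}{2052867} - \frac{1462800}{904591} = - \frac{1738681084364}{1857005012397}$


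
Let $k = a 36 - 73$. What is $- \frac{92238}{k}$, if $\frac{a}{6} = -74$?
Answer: $\frac{92238}{16057} \approx 5.7444$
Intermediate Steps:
$a = -444$ ($a = 6 \left(-74\right) = -444$)
$k = -16057$ ($k = \left(-444\right) 36 - 73 = -15984 - 73 = -16057$)
$- \frac{92238}{k} = - \frac{92238}{-16057} = \left(-92238\right) \left(- \frac{1}{16057}\right) = \frac{92238}{16057}$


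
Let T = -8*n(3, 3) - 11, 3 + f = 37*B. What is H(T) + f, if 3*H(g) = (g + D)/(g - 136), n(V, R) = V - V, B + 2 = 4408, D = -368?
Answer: 71891758/441 ≈ 1.6302e+5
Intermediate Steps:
B = 4406 (B = -2 + 4408 = 4406)
n(V, R) = 0
f = 163019 (f = -3 + 37*4406 = -3 + 163022 = 163019)
T = -11 (T = -8*0 - 11 = 0 - 11 = -11)
H(g) = (-368 + g)/(3*(-136 + g)) (H(g) = ((g - 368)/(g - 136))/3 = ((-368 + g)/(-136 + g))/3 = (-368 + g)/(3*(-136 + g)))
H(T) + f = (-368 - 11)/(3*(-136 - 11)) + 163019 = (⅓)*(-379)/(-147) + 163019 = (⅓)*(-1/147)*(-379) + 163019 = 379/441 + 163019 = 71891758/441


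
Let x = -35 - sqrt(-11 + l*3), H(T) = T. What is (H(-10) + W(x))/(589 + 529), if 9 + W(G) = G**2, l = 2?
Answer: 1201/1118 + 35*I*sqrt(5)/559 ≈ 1.0742 + 0.14*I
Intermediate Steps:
x = -35 - I*sqrt(5) (x = -35 - sqrt(-11 + 2*3) = -35 - sqrt(-11 + 6) = -35 - sqrt(-5) = -35 - I*sqrt(5) ≈ -35.0 - 2.2361*I)
W(G) = -9 + G**2
(H(-10) + W(x))/(589 + 529) = (-10 + (-9 + (-35 - I*sqrt(5))**2))/(589 + 529) = (-19 + (-35 - I*sqrt(5))**2)/1118 = (-19 + (-35 - I*sqrt(5))**2)*(1/1118) = -19/1118 + (-35 - I*sqrt(5))**2/1118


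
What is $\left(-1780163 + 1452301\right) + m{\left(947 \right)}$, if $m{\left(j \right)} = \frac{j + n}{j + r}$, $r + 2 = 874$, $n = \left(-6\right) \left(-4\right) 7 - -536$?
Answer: $- \frac{596379327}{1819} \approx -3.2786 \cdot 10^{5}$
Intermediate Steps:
$n = 704$ ($n = 24 \cdot 7 + 536 = 168 + 536 = 704$)
$r = 872$ ($r = -2 + 874 = 872$)
$m{\left(j \right)} = \frac{704 + j}{872 + j}$ ($m{\left(j \right)} = \frac{j + 704}{j + 872} = \frac{704 + j}{872 + j}$)
$\left(-1780163 + 1452301\right) + m{\left(947 \right)} = \left(-1780163 + 1452301\right) + \frac{704 + 947}{872 + 947} = -327862 + \frac{1}{1819} \cdot 1651 = -327862 + \frac{1651}{1819} = - \frac{596379327}{1819}$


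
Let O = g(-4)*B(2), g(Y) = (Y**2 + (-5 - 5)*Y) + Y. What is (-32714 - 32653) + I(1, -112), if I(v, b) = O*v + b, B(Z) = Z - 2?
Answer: -65479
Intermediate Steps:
B(Z) = -2 + Z
g(Y) = Y**2 - 9*Y (g(Y) = (Y**2 - 10*Y) + Y = Y**2 - 9*Y)
O = 0 (O = (-4*(-9 - 4))*(-2 + 2) = -4*(-13)*0 = 52*0 = 0)
I(v, b) = b (I(v, b) = 0*v + b = 0 + b = b)
(-32714 - 32653) + I(1, -112) = (-32714 - 32653) - 112 = -65367 - 112 = -65479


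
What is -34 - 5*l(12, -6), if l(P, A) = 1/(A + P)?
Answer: -209/6 ≈ -34.833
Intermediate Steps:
-34 - 5*l(12, -6) = -34 - 5/(-6 + 12) = -34 - 5/6 = -209/6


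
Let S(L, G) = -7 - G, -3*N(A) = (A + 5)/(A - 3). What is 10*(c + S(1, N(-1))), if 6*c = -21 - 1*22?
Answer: -145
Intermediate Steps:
N(A) = -(5 + A)/(3*(-3 + A)) (N(A) = -(A + 5)/(3*(A - 3)) = -(5 + A)/(3*(-3 + A)))
c = -43/6 (c = (-21 - 1*22)/6 = (-21 - 22)/6 = (1/6)*(-43) = -43/6 ≈ -7.1667)
10*(c + S(1, N(-1))) = 10*(-43/6 + (-7 - (-5 - 1*(-1))/(3*(-3 - 1)))) = 10*(-43/6 + (-7 - (-5 + 1)/(3*(-4)))) = 10*(-43/6 + (-7 - (-1)*(-4)/(3*4))) = 10*(-43/6 + (-7 - 1*1/3)) = 10*(-43/6 + (-7 - 1/3)) = 10*(-43/6 - 22/3) = 10*(-29/2) = -145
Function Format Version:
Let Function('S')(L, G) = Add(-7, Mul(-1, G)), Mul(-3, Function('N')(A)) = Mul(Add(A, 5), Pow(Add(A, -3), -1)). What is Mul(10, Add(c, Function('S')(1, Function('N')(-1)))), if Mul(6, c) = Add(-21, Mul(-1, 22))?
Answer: -145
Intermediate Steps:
Function('N')(A) = Mul(Rational(-1, 3), Pow(Add(-3, A), -1), Add(5, A)) (Function('N')(A) = Mul(Rational(-1, 3), Mul(Add(A, 5), Pow(Add(A, -3), -1))) = Mul(Rational(-1, 3), Mul(Add(5, A), Pow(Add(-3, A), -1))) = Mul(Rational(-1, 3), Mul(Pow(Add(-3, A), -1), Add(5, A))) = Mul(Rational(-1, 3), Pow(Add(-3, A), -1), Add(5, A)))
c = Rational(-43, 6) (c = Mul(Rational(1, 6), Add(-21, Mul(-1, 22))) = Mul(Rational(1, 6), Add(-21, -22)) = Mul(Rational(1, 6), -43) = Rational(-43, 6) ≈ -7.1667)
Mul(10, Add(c, Function('S')(1, Function('N')(-1)))) = Mul(10, Add(Rational(-43, 6), Add(-7, Mul(-1, Mul(Rational(1, 3), Pow(Add(-3, -1), -1), Add(-5, Mul(-1, -1))))))) = Mul(10, Add(Rational(-43, 6), Add(-7, Mul(-1, Mul(Rational(1, 3), Pow(-4, -1), Add(-5, 1)))))) = Mul(10, Add(Rational(-43, 6), Add(-7, Mul(-1, Mul(Rational(1, 3), Rational(-1, 4), -4))))) = Mul(10, Add(Rational(-43, 6), Add(-7, Mul(-1, Rational(1, 3))))) = Mul(10, Add(Rational(-43, 6), Add(-7, Rational(-1, 3)))) = Mul(10, Add(Rational(-43, 6), Rational(-22, 3))) = Mul(10, Rational(-29, 2)) = -145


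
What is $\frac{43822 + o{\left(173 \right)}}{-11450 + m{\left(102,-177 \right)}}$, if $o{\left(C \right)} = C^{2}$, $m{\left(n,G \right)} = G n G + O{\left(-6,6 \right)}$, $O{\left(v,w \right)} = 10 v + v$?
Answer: $\frac{73751}{3184042} \approx 0.023163$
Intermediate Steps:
$O{\left(v,w \right)} = 11 v$
$m{\left(n,G \right)} = -66 + n G^{2}$ ($m{\left(n,G \right)} = G n G + 11 \left(-6\right) = n G^{2} - 66 = -66 + n G^{2}$)
$\frac{43822 + o{\left(173 \right)}}{-11450 + m{\left(102,-177 \right)}} = \frac{43822 + 173^{2}}{-11450 - \left(66 - 102 \left(-177\right)^{2}\right)} = \frac{43822 + 29929}{-11450 + \left(-66 + 102 \cdot 31329\right)} = \frac{73751}{-11450 + \left(-66 + 3195558\right)} = \frac{73751}{-11450 + 3195492} = \frac{73751}{3184042}$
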